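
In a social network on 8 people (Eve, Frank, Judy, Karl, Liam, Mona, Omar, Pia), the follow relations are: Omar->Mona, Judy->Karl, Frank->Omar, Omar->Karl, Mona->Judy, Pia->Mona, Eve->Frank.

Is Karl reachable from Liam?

Liam has no outgoing edges, so nothing is reachable from it.

No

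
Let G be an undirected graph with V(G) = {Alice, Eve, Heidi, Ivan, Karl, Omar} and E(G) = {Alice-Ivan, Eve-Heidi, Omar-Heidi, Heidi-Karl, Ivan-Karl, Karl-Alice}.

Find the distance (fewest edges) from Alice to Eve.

3

Distance 0: Alice.
Distance 1: Ivan, Karl.
Distance 2: Heidi.
Distance 3: Eve, Omar — contains Eve.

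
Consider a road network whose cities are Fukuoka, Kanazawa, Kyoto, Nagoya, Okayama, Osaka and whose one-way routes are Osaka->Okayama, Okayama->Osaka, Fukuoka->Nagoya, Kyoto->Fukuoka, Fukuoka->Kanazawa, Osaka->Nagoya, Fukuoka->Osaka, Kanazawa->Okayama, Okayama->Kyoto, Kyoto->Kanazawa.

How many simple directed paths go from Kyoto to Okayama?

3

Kyoto→Fukuoka→Kanazawa→Okayama
Kyoto→Fukuoka→Osaka→Okayama
Kyoto→Kanazawa→Okayama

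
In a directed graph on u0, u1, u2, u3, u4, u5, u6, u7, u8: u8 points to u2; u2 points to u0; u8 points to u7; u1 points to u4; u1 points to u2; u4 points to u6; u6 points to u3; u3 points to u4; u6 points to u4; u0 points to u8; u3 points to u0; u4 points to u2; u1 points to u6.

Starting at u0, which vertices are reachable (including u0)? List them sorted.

Start at u0.
Its neighbours: u8.
Then their neighbours: u2, u7.
Nothing further is reachable.

u0, u2, u7, u8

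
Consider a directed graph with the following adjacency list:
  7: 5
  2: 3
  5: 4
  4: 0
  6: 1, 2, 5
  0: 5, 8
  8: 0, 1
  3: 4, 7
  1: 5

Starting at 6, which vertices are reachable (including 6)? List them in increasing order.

Start at 6.
Its neighbours: 1, 2, 5.
Then their neighbours: 3, 4.
Then next layer: 0, 7.
Then next layer: 8.
Every vertex is now reached.

0, 1, 2, 3, 4, 5, 6, 7, 8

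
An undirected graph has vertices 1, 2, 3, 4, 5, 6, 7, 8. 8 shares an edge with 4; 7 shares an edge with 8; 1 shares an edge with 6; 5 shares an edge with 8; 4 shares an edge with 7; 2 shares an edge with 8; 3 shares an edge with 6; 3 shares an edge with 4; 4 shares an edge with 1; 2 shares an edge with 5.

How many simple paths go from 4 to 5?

4–7–8–2–5
4–7–8–5
4–8–2–5
4–8–5

4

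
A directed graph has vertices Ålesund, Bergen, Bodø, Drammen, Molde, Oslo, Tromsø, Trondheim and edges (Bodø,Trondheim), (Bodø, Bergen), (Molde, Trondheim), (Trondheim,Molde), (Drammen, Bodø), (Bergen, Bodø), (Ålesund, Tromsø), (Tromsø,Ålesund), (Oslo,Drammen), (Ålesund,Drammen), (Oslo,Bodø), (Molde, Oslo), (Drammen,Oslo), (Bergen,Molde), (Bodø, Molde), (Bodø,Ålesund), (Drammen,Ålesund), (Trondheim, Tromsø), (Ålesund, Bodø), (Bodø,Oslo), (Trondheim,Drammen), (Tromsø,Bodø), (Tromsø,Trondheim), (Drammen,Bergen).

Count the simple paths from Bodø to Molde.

Bodø→Ålesund→Drammen→Bergen→Molde
Bodø→Ålesund→Tromsø→Trondheim→Drammen→Bergen→Molde
Bodø→Ålesund→Tromsø→Trondheim→Molde
Bodø→Bergen→Molde
Bodø→Molde
Bodø→Oslo→Drammen→Ålesund→Tromsø→Trondheim→Molde
Bodø→Oslo→Drammen→Bergen→Molde
Bodø→Trondheim→Drammen→Bergen→Molde
Bodø→Trondheim→Molde
Bodø→Trondheim→Tromsø→Ålesund→Drammen→Bergen→Molde

10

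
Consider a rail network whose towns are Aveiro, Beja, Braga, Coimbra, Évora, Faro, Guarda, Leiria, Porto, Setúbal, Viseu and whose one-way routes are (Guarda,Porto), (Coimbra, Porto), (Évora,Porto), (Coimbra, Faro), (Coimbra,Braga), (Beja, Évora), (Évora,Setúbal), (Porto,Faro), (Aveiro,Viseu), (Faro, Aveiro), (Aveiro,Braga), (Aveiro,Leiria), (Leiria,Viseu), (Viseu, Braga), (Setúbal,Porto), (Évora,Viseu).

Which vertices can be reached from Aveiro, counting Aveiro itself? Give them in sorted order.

Start at Aveiro.
Its neighbours: Braga, Leiria, Viseu.
Nothing further is reachable.

Aveiro, Braga, Leiria, Viseu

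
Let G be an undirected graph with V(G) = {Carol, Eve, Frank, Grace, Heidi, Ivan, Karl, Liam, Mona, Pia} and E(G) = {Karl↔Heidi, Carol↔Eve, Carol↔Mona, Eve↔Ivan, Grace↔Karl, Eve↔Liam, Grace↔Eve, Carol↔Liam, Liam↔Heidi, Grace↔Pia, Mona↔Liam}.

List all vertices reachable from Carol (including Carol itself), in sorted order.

Start at Carol.
Its neighbours: Eve, Liam, Mona.
Then their neighbours: Grace, Heidi, Ivan.
Then next layer: Karl, Pia.
Nothing further is reachable.

Carol, Eve, Grace, Heidi, Ivan, Karl, Liam, Mona, Pia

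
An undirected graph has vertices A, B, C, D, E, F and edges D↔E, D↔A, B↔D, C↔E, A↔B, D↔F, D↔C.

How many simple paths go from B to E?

B–A–D–C–E
B–A–D–E
B–D–C–E
B–D–E

4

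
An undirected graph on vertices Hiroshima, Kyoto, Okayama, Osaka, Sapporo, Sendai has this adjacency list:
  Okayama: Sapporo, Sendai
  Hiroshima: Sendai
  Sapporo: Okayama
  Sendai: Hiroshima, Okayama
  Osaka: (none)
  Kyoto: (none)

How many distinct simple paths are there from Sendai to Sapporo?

Sendai–Okayama–Sapporo

1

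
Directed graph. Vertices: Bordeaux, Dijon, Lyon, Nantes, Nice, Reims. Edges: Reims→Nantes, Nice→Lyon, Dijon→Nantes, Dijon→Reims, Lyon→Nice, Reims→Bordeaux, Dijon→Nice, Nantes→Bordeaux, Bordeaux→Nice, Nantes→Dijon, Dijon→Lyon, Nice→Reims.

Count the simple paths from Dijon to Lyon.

5

Dijon→Lyon
Dijon→Nantes→Bordeaux→Nice→Lyon
Dijon→Nice→Lyon
Dijon→Reims→Bordeaux→Nice→Lyon
Dijon→Reims→Nantes→Bordeaux→Nice→Lyon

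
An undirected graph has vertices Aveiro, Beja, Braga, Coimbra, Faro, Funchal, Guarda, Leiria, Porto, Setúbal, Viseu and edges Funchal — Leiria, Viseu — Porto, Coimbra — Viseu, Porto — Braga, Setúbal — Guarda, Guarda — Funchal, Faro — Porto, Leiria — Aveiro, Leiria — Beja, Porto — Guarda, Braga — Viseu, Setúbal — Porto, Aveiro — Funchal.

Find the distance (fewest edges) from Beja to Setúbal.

Distance 0: Beja.
Distance 1: Leiria.
Distance 2: Aveiro, Funchal.
Distance 3: Guarda.
Distance 4: Porto, Setúbal — contains Setúbal.

4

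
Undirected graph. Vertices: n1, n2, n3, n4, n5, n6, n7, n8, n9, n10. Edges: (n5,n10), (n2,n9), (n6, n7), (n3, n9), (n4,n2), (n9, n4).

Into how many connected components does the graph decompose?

5

From n1: component {n1}.
From n2: component {n2, n3, n4, n9}.
From n5: component {n5, n10}.
From n6: component {n6, n7}.
From n8: component {n8}.
That's 5 components.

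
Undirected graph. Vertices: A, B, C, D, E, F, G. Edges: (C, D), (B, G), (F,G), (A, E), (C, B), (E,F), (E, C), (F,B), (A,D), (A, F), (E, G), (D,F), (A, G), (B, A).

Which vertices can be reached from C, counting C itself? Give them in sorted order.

A, B, C, D, E, F, G

Start at C.
Its neighbours: B, D, E.
Then their neighbours: A, F, G.
Every vertex is now reached.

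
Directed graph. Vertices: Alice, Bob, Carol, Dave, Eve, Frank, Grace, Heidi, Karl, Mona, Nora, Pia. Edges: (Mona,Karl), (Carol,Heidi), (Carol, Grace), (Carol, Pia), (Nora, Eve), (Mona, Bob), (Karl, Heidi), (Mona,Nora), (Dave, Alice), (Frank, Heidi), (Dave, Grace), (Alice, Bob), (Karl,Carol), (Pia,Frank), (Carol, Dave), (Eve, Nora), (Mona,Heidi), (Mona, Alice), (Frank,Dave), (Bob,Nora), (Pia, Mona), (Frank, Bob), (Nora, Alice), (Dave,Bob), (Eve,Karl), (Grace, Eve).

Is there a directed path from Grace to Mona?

Yes

Explore from Grace.
Distance 1: reach Eve.
Distance 2: reach Karl, Nora.
Distance 3: reach Alice, Carol, Heidi.
Distance 4: reach Bob, Dave, Pia.
Distance 5: reach Frank, Mona.
Found Mona.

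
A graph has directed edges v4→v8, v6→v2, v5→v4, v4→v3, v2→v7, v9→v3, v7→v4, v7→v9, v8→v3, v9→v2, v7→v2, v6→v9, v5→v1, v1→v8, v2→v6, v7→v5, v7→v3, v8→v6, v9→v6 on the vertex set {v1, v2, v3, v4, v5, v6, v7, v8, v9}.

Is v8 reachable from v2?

Yes

Explore from v2.
Distance 1: reach v6, v7.
Distance 2: reach v3, v4, v5, v9.
Distance 3: reach v1, v8.
Found v8.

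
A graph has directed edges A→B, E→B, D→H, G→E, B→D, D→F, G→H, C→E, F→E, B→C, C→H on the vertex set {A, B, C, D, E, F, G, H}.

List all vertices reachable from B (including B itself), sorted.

Start at B.
Its neighbours: C, D.
Then their neighbours: E, F, H.
Nothing further is reachable.

B, C, D, E, F, H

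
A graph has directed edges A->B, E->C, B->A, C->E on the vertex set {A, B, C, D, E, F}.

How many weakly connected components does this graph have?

4

From A: component {A, B}.
From C: component {C, E}.
From D: component {D}.
From F: component {F}.
That's 4 components.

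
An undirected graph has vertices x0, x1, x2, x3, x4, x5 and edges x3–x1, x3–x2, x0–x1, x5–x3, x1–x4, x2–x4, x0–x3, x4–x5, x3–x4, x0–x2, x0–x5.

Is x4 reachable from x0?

Explore from x0.
Distance 1: reach x1, x2, x3, x5.
Distance 2: reach x4.
Found x4.

Yes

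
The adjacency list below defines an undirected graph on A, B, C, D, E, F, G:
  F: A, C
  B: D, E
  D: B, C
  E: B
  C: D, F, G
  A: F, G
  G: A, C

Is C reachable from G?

Yes

Explore from G.
Distance 1: reach A, C.
Found C.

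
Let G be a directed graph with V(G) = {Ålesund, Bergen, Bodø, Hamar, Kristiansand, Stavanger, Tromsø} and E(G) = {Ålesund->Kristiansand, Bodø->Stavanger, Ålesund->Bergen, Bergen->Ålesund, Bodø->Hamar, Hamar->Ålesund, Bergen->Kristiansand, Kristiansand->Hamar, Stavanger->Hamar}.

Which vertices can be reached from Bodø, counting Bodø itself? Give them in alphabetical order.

Start at Bodø.
Its neighbours: Hamar, Stavanger.
Then their neighbours: Ålesund.
Then next layer: Bergen, Kristiansand.
Nothing further is reachable.

Ålesund, Bergen, Bodø, Hamar, Kristiansand, Stavanger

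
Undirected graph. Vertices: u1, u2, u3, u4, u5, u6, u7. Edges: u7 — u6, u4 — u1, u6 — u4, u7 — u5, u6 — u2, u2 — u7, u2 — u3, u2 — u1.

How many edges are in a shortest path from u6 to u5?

Distance 0: u6.
Distance 1: u2, u4, u7.
Distance 2: u1, u3, u5 — contains u5.

2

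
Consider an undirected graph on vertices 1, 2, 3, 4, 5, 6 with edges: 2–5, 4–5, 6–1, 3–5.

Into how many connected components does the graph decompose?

From 1: component {1, 6}.
From 2: component {2, 3, 4, 5}.
That's 2 components.

2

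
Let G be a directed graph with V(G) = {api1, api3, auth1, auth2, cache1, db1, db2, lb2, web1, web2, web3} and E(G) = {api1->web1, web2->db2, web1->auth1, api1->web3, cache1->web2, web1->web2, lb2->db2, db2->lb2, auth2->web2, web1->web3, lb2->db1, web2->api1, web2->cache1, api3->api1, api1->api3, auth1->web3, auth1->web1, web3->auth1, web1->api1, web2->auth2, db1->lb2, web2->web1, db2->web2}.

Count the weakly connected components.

1

From api1: component {api1, api3, auth1, auth2, cache1, db1, db2, lb2, web1, web2, web3}.
That's 1 component.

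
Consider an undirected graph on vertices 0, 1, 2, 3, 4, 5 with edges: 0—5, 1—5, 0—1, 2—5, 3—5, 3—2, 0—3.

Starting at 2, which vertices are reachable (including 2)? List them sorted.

0, 1, 2, 3, 5

Start at 2.
Its neighbours: 3, 5.
Then their neighbours: 0, 1.
Nothing further is reachable.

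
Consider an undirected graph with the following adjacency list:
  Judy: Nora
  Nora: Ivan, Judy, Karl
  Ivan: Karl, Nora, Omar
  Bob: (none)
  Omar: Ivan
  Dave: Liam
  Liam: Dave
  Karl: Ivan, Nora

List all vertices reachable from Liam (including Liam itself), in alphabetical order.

Dave, Liam

Start at Liam.
Its neighbours: Dave.
Nothing further is reachable.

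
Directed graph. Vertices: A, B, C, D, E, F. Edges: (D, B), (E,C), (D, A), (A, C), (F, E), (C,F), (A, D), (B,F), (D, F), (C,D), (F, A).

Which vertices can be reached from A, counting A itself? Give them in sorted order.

A, B, C, D, E, F

Start at A.
Its neighbours: C, D.
Then their neighbours: B, F.
Then next layer: E.
Every vertex is now reached.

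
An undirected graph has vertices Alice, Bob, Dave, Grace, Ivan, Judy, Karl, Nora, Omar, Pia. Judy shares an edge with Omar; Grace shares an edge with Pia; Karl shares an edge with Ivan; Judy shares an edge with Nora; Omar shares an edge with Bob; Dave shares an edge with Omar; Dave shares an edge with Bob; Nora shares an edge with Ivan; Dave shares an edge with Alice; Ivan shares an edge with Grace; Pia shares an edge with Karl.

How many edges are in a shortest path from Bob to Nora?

3

Distance 0: Bob.
Distance 1: Dave, Omar.
Distance 2: Alice, Judy.
Distance 3: Nora — contains Nora.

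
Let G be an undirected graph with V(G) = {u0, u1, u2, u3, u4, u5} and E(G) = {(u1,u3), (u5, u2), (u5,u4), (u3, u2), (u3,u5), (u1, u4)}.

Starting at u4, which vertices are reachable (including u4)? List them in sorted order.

u1, u2, u3, u4, u5

Start at u4.
Its neighbours: u1, u5.
Then their neighbours: u2, u3.
Nothing further is reachable.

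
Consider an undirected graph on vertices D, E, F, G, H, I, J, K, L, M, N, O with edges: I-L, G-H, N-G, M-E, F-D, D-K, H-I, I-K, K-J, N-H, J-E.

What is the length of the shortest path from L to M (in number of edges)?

5

Distance 0: L.
Distance 1: I.
Distance 2: H, K.
Distance 3: D, G, J, N.
Distance 4: E, F.
Distance 5: M — contains M.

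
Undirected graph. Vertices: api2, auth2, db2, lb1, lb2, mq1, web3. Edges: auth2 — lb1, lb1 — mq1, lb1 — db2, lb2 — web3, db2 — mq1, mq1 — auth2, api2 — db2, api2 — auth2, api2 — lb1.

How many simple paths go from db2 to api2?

8

db2–api2
db2–lb1–api2
db2–lb1–auth2–api2
db2–lb1–mq1–auth2–api2
db2–mq1–auth2–api2
db2–mq1–auth2–lb1–api2
db2–mq1–lb1–api2
db2–mq1–lb1–auth2–api2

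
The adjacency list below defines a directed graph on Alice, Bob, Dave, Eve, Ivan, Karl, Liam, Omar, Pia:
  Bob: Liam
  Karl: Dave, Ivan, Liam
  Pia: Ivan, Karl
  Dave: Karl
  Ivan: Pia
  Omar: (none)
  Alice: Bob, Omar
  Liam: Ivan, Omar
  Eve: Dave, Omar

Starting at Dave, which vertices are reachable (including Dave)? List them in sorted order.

Dave, Ivan, Karl, Liam, Omar, Pia

Start at Dave.
Its neighbours: Karl.
Then their neighbours: Ivan, Liam.
Then next layer: Omar, Pia.
Nothing further is reachable.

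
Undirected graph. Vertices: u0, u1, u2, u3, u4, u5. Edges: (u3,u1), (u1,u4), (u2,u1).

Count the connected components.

3

From u0: component {u0}.
From u1: component {u1, u2, u3, u4}.
From u5: component {u5}.
That's 3 components.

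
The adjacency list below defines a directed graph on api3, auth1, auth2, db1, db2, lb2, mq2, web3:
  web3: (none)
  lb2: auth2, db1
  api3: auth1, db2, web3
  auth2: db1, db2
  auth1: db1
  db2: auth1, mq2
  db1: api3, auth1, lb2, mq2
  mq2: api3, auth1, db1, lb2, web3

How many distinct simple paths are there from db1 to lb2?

3

db1→api3→db2→mq2→lb2
db1→lb2
db1→mq2→lb2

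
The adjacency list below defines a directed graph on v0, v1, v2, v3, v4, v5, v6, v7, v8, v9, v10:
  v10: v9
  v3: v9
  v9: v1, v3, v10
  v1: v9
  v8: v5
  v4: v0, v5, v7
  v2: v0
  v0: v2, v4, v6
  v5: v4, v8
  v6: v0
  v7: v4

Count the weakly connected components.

From v0: component {v0, v2, v4, v5, v6, v7, v8}.
From v1: component {v1, v3, v9, v10}.
That's 2 components.

2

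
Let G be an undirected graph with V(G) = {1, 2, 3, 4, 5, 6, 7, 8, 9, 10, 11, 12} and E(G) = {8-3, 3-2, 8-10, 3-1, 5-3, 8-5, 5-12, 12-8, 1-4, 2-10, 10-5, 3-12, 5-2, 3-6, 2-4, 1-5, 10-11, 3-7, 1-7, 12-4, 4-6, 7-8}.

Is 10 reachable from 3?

Explore from 3.
Distance 1: reach 1, 2, 5, 6, 7, 8, 12.
Distance 2: reach 4, 10.
Found 10.

Yes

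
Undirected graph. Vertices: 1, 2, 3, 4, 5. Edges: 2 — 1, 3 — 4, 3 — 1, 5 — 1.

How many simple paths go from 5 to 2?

5–1–2

1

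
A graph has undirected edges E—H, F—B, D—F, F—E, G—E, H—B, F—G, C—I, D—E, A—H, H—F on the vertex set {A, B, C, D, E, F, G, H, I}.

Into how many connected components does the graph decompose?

From A: component {A, B, D, E, F, G, H}.
From C: component {C, I}.
That's 2 components.

2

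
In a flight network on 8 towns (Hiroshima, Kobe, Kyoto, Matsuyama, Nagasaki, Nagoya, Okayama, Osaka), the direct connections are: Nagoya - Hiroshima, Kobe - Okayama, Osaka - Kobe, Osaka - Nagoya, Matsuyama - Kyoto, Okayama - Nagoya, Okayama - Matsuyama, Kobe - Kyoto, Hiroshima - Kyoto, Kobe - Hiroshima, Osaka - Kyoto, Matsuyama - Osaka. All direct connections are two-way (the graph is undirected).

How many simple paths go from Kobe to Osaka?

Kobe–Hiroshima–Kyoto–Matsuyama–Okayama–Nagoya–Osaka
Kobe–Hiroshima–Kyoto–Matsuyama–Osaka
Kobe–Hiroshima–Kyoto–Osaka
Kobe–Hiroshima–Nagoya–Okayama–Matsuyama–Kyoto–Osaka
Kobe–Hiroshima–Nagoya–Okayama–Matsuyama–Osaka
Kobe–Hiroshima–Nagoya–Osaka
Kobe–Kyoto–Hiroshima–Nagoya–Okayama–Matsuyama–Osaka
Kobe–Kyoto–Hiroshima–Nagoya–Osaka
... and 10 more.

18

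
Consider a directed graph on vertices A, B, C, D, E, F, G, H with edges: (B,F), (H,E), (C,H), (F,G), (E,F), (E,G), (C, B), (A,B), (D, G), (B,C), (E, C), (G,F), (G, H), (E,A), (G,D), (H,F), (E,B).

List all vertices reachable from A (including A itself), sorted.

A, B, C, D, E, F, G, H

Start at A.
Its neighbours: B.
Then their neighbours: C, F.
Then next layer: G, H.
Then next layer: D, E.
Every vertex is now reached.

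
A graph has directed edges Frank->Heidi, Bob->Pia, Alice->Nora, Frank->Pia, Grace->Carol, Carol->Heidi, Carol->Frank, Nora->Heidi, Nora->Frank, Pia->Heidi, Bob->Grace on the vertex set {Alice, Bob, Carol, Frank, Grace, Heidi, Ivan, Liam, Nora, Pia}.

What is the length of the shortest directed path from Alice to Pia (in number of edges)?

3

Distance 0: Alice.
Distance 1: Nora.
Distance 2: Frank, Heidi.
Distance 3: Pia — contains Pia.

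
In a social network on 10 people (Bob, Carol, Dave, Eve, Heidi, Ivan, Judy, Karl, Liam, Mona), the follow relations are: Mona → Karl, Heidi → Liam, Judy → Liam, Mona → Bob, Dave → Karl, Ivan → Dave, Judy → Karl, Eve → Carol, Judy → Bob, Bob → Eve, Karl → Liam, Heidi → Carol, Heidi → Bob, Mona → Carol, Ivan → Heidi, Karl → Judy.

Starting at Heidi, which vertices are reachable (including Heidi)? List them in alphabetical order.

Bob, Carol, Eve, Heidi, Liam

Start at Heidi.
Its neighbours: Bob, Carol, Liam.
Then their neighbours: Eve.
Nothing further is reachable.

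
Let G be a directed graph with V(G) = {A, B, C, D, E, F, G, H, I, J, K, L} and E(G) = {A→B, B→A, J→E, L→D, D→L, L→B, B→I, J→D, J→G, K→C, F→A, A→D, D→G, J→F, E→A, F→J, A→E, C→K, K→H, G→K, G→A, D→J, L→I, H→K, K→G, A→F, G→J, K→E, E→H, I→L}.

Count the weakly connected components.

From A: component {A, B, C, D, E, F, G, H, I, J, K, L}.
That's 1 component.

1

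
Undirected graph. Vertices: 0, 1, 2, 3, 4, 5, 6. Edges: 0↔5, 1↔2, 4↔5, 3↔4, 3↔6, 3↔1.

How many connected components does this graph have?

1

From 0: component {0, 1, 2, 3, 4, 5, 6}.
That's 1 component.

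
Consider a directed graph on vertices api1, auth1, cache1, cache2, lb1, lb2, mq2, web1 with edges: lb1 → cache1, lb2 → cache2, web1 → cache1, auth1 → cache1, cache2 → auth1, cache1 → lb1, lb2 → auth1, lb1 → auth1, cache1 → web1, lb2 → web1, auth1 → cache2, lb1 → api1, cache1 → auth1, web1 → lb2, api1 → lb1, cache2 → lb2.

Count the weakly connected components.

2

From api1: component {api1, auth1, cache1, cache2, lb1, lb2, web1}.
From mq2: component {mq2}.
That's 2 components.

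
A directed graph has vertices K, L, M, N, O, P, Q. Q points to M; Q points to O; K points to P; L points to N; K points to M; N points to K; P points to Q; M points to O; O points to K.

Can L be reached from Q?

No

Explore from Q.
Distance 1: reach M, O.
Distance 2: reach K.
Distance 3: reach P.
The search from Q is exhausted; no directed path reaches L.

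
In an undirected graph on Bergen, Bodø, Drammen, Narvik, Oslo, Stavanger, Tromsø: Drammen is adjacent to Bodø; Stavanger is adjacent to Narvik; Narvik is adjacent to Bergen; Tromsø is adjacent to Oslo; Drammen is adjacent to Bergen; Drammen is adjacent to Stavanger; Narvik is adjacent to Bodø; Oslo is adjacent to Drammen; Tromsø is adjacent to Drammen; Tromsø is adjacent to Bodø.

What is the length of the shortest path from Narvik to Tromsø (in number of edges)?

2

Distance 0: Narvik.
Distance 1: Bergen, Bodø, Stavanger.
Distance 2: Drammen, Tromsø — contains Tromsø.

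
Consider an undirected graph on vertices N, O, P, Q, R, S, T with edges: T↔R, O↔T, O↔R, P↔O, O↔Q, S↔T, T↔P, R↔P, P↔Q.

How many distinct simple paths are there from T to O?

T–O
T–P–O
T–P–Q–O
T–P–R–O
T–R–O
T–R–P–O
T–R–P–Q–O

7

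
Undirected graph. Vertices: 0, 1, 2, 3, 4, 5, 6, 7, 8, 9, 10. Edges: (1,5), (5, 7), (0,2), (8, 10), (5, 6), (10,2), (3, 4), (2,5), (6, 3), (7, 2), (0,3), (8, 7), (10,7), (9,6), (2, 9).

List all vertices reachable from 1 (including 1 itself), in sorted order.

0, 1, 2, 3, 4, 5, 6, 7, 8, 9, 10

Start at 1.
Its neighbours: 5.
Then their neighbours: 2, 6, 7.
Then next layer: 0, 3, 8, 9, 10.
Then next layer: 4.
Every vertex is now reached.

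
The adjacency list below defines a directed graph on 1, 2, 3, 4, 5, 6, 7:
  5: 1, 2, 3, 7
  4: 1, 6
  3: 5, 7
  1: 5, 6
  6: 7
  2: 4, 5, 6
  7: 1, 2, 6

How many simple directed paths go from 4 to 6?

7

4→1→5→2→6
4→1→5→3→7→2→6
4→1→5→3→7→6
4→1→5→7→2→6
4→1→5→7→6
4→1→6
4→6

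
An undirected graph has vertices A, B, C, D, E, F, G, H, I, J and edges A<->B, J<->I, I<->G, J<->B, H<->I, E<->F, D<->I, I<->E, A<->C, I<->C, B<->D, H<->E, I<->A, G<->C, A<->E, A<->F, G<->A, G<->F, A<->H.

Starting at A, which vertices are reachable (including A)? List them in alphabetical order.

A, B, C, D, E, F, G, H, I, J

Start at A.
Its neighbours: B, C, E, F, G, H, I.
Then their neighbours: D, J.
Every vertex is now reached.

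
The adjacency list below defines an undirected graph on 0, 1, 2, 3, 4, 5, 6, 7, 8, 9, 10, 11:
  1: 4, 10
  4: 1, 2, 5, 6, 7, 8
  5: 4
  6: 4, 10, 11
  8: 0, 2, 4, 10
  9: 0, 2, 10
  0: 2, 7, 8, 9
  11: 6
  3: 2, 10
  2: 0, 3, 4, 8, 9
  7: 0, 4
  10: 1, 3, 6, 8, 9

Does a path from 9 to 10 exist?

Yes

Explore from 9.
Distance 1: reach 0, 2, 10.
Found 10.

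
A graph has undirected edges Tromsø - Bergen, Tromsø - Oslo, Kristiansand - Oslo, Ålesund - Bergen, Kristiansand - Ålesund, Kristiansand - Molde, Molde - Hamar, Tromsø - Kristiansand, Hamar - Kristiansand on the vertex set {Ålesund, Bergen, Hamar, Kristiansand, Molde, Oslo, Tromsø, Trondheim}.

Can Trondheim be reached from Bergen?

Explore from Bergen.
Distance 1: reach Ålesund, Tromsø.
Distance 2: reach Kristiansand, Oslo.
Distance 3: reach Hamar, Molde.
The search is exhausted without reaching Trondheim; it lies in a different component.

No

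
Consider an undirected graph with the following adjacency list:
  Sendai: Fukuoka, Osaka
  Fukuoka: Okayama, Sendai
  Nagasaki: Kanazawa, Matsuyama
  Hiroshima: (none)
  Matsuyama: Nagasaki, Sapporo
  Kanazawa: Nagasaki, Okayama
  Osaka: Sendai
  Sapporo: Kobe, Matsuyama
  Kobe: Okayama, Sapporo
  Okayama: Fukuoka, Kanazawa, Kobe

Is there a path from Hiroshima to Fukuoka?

No

Hiroshima has no edges, so nothing is reachable from it.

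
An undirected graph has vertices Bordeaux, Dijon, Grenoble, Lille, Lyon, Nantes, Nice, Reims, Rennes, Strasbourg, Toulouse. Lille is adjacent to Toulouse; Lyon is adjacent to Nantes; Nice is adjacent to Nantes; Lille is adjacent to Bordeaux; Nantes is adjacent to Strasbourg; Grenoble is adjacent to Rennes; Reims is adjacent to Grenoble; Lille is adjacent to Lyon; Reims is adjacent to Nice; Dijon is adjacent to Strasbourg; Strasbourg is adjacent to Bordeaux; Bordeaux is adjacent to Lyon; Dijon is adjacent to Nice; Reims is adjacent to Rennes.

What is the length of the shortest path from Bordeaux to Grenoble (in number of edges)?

5

Distance 0: Bordeaux.
Distance 1: Lille, Lyon, Strasbourg.
Distance 2: Dijon, Nantes, Toulouse.
Distance 3: Nice.
Distance 4: Reims.
Distance 5: Grenoble, Rennes — contains Grenoble.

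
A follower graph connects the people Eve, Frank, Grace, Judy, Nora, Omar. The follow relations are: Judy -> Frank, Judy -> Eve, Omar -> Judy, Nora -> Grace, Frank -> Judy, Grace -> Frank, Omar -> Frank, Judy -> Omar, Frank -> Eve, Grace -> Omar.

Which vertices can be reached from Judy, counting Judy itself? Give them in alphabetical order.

Eve, Frank, Judy, Omar

Start at Judy.
Its neighbours: Eve, Frank, Omar.
Nothing further is reachable.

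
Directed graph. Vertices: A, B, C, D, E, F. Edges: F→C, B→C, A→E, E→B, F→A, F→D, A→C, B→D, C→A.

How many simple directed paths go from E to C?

1

E→B→C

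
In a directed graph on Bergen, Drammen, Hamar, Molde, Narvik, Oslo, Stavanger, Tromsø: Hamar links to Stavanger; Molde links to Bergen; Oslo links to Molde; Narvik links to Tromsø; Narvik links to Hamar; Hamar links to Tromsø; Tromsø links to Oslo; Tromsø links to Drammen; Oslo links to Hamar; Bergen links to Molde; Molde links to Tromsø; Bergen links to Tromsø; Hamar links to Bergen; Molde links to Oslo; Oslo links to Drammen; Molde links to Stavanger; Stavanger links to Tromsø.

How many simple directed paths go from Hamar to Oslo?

Hamar→Bergen→Molde→Oslo
Hamar→Bergen→Molde→Stavanger→Tromsø→Oslo
Hamar→Bergen→Molde→Tromsø→Oslo
Hamar→Bergen→Tromsø→Oslo
Hamar→Stavanger→Tromsø→Oslo
Hamar→Tromsø→Oslo

6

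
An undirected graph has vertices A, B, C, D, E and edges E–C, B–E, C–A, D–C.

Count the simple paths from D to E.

D–C–E

1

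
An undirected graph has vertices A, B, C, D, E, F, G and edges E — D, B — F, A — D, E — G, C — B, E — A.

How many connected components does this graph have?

2

From A: component {A, D, E, G}.
From B: component {B, C, F}.
That's 2 components.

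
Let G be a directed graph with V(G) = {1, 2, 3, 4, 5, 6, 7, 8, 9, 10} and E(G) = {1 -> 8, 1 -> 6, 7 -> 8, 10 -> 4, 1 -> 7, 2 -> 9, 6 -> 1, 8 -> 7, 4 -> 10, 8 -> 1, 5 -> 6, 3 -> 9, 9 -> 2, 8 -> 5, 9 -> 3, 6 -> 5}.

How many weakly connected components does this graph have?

From 1: component {1, 5, 6, 7, 8}.
From 2: component {2, 3, 9}.
From 4: component {4, 10}.
That's 3 components.

3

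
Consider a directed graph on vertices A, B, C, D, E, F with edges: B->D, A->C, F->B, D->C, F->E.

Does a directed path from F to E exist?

Yes

Explore from F.
Distance 1: reach B, E.
Found E.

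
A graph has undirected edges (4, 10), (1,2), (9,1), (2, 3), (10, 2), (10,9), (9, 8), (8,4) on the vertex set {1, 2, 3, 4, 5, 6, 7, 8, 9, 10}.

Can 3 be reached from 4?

Explore from 4.
Distance 1: reach 8, 10.
Distance 2: reach 2, 9.
Distance 3: reach 1, 3.
Found 3.

Yes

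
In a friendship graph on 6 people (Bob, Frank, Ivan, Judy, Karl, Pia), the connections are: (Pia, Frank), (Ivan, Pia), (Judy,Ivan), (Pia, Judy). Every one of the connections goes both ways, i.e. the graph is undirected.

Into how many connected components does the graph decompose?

3

From Bob: component {Bob}.
From Frank: component {Frank, Ivan, Judy, Pia}.
From Karl: component {Karl}.
That's 3 components.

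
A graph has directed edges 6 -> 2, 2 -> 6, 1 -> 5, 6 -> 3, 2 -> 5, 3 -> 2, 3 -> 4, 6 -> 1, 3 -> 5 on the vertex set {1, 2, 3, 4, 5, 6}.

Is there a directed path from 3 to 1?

Yes

Explore from 3.
Distance 1: reach 2, 4, 5.
Distance 2: reach 6.
Distance 3: reach 1.
Found 1.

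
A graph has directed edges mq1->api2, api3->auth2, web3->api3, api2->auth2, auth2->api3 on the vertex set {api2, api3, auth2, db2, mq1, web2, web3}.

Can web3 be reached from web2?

web2 has no outgoing edges, so nothing is reachable from it.

No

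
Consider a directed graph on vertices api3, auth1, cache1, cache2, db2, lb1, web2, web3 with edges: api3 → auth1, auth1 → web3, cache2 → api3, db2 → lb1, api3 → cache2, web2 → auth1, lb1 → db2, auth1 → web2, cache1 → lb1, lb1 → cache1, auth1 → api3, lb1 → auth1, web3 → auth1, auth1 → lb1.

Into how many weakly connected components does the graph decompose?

From api3: component {api3, auth1, cache1, cache2, db2, lb1, web2, web3}.
That's 1 component.

1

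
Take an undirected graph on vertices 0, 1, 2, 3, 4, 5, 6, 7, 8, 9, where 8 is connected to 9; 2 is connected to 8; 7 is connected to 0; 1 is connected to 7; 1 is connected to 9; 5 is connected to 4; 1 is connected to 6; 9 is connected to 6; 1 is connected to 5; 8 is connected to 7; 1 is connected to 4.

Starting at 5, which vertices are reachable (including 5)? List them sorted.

0, 1, 2, 4, 5, 6, 7, 8, 9

Start at 5.
Its neighbours: 1, 4.
Then their neighbours: 6, 7, 9.
Then next layer: 0, 8.
Then next layer: 2.
Nothing further is reachable.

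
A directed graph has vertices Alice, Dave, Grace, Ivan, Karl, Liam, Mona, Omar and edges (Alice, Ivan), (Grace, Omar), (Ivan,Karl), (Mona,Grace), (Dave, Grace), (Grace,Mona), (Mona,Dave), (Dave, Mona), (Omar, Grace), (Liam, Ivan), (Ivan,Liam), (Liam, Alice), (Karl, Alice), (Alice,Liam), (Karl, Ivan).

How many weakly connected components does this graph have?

From Alice: component {Alice, Ivan, Karl, Liam}.
From Dave: component {Dave, Grace, Mona, Omar}.
That's 2 components.

2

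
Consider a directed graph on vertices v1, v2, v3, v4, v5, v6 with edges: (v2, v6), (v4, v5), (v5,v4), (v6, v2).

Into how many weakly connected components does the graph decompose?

4

From v1: component {v1}.
From v2: component {v2, v6}.
From v3: component {v3}.
From v4: component {v4, v5}.
That's 4 components.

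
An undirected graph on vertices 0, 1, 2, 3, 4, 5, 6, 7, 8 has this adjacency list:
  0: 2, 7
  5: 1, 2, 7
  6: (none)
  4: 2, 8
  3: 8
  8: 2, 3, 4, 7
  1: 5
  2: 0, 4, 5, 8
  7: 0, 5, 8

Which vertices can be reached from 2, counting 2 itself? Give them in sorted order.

Start at 2.
Its neighbours: 0, 4, 5, 8.
Then their neighbours: 1, 3, 7.
Nothing further is reachable.

0, 1, 2, 3, 4, 5, 7, 8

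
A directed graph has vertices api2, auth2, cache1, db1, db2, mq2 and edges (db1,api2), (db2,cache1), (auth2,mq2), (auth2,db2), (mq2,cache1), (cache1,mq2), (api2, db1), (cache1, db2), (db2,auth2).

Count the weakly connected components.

From api2: component {api2, db1}.
From auth2: component {auth2, cache1, db2, mq2}.
That's 2 components.

2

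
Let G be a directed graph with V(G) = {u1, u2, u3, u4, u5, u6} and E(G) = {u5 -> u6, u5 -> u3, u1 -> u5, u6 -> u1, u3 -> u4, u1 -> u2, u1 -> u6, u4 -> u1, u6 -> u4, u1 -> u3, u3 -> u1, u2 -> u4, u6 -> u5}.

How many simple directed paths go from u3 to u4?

u3→u1→u2→u4
u3→u1→u5→u6→u4
u3→u1→u6→u4
u3→u4

4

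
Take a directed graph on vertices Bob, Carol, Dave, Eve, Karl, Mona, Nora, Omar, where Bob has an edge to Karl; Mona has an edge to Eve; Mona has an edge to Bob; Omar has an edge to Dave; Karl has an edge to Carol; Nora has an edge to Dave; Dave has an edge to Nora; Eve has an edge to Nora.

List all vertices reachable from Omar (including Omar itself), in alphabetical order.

Start at Omar.
Its neighbours: Dave.
Then their neighbours: Nora.
Nothing further is reachable.

Dave, Nora, Omar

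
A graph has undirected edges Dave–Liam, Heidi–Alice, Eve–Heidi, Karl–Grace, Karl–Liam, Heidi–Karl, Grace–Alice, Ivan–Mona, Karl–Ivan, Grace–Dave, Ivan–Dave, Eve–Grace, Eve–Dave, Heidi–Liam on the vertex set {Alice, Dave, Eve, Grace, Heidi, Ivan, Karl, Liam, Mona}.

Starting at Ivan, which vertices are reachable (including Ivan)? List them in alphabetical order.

Alice, Dave, Eve, Grace, Heidi, Ivan, Karl, Liam, Mona

Start at Ivan.
Its neighbours: Dave, Karl, Mona.
Then their neighbours: Eve, Grace, Heidi, Liam.
Then next layer: Alice.
Every vertex is now reached.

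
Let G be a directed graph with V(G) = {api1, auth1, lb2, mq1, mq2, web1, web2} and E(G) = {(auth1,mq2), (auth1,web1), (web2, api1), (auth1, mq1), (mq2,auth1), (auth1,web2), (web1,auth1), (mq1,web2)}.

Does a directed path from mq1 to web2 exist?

Explore from mq1.
Distance 1: reach web2.
Found web2.

Yes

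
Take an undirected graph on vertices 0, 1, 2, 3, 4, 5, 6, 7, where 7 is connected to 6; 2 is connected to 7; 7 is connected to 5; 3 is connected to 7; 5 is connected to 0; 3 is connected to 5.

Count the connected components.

3

From 0: component {0, 2, 3, 5, 6, 7}.
From 1: component {1}.
From 4: component {4}.
That's 3 components.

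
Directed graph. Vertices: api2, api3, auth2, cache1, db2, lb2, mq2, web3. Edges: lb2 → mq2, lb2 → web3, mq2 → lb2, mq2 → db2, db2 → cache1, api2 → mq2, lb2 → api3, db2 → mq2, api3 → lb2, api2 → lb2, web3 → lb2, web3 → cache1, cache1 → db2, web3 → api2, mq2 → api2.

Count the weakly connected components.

2

From api2: component {api2, api3, cache1, db2, lb2, mq2, web3}.
From auth2: component {auth2}.
That's 2 components.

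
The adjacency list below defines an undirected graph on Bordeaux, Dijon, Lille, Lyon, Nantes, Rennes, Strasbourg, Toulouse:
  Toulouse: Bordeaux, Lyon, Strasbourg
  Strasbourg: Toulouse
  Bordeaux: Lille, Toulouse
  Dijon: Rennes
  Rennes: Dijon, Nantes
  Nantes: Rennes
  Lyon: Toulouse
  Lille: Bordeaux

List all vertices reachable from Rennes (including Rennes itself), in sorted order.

Start at Rennes.
Its neighbours: Dijon, Nantes.
Nothing further is reachable.

Dijon, Nantes, Rennes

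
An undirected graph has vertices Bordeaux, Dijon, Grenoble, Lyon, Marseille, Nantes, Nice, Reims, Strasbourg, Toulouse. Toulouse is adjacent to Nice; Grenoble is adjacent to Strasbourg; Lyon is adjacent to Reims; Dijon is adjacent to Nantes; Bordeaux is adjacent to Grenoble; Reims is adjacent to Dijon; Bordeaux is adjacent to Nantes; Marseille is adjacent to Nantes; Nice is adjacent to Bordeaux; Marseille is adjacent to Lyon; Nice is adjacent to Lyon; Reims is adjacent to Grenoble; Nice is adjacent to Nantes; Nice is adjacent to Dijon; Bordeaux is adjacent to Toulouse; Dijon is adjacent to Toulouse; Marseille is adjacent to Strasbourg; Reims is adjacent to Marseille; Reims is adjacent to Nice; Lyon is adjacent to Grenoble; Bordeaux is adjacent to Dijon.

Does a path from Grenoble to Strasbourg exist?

Yes

Explore from Grenoble.
Distance 1: reach Bordeaux, Lyon, Reims, Strasbourg.
Found Strasbourg.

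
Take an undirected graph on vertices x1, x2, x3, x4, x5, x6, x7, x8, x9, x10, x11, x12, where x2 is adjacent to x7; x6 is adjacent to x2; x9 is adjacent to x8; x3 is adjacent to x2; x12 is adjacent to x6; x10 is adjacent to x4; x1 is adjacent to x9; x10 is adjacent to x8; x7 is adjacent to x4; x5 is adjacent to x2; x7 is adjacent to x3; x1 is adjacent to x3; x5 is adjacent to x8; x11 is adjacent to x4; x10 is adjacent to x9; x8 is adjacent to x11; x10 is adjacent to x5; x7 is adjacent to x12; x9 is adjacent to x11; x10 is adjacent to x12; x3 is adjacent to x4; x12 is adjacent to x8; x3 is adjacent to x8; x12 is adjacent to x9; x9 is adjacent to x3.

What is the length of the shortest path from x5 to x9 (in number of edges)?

2

Distance 0: x5.
Distance 1: x2, x8, x10.
Distance 2: x3, x4, x6, x7, x9, x11, x12 — contains x9.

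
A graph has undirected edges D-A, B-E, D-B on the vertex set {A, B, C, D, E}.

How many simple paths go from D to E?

1

D–B–E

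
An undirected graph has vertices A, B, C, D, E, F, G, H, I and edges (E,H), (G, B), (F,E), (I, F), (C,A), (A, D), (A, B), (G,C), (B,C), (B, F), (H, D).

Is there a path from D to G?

Yes

Explore from D.
Distance 1: reach A, H.
Distance 2: reach B, C, E.
Distance 3: reach F, G.
Found G.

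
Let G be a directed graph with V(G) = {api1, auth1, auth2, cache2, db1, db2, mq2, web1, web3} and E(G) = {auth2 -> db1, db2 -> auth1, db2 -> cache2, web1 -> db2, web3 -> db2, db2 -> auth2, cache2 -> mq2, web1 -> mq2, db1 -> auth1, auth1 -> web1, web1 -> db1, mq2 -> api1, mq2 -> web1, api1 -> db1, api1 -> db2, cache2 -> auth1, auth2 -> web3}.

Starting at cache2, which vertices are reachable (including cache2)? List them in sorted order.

Start at cache2.
Its neighbours: auth1, mq2.
Then their neighbours: api1, web1.
Then next layer: db1, db2.
Then next layer: auth2.
Then next layer: web3.
Every vertex is now reached.

api1, auth1, auth2, cache2, db1, db2, mq2, web1, web3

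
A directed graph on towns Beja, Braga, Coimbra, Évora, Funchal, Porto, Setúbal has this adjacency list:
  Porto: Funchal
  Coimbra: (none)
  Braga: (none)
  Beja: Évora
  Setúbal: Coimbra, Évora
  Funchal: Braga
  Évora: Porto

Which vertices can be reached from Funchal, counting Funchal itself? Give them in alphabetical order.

Start at Funchal.
Its neighbours: Braga.
Nothing further is reachable.

Braga, Funchal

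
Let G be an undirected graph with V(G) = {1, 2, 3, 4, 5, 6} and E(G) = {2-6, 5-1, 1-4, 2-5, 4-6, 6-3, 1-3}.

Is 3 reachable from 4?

Yes

Explore from 4.
Distance 1: reach 1, 6.
Distance 2: reach 2, 3, 5.
Found 3.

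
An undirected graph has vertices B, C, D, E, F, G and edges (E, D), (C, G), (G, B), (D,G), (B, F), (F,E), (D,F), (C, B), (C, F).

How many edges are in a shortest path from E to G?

2

Distance 0: E.
Distance 1: D, F.
Distance 2: B, C, G — contains G.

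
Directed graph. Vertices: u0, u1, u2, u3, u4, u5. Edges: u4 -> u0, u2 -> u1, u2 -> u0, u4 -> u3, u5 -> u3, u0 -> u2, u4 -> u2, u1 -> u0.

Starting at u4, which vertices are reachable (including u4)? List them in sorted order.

Start at u4.
Its neighbours: u0, u2, u3.
Then their neighbours: u1.
Nothing further is reachable.

u0, u1, u2, u3, u4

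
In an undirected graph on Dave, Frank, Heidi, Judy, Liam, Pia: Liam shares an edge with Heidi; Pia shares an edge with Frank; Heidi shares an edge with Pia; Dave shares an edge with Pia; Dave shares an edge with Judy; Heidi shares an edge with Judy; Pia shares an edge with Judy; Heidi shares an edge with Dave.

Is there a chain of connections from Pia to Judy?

Explore from Pia.
Distance 1: reach Dave, Frank, Heidi, Judy.
Found Judy.

Yes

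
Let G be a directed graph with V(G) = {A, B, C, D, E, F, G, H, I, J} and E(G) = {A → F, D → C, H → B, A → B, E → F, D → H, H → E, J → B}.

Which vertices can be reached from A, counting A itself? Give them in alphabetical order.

A, B, F

Start at A.
Its neighbours: B, F.
Nothing further is reachable.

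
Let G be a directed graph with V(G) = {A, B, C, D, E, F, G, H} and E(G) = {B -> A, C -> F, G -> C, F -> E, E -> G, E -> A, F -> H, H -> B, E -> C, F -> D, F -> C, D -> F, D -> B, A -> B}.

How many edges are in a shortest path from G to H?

3

Distance 0: G.
Distance 1: C.
Distance 2: F.
Distance 3: D, E, H — contains H.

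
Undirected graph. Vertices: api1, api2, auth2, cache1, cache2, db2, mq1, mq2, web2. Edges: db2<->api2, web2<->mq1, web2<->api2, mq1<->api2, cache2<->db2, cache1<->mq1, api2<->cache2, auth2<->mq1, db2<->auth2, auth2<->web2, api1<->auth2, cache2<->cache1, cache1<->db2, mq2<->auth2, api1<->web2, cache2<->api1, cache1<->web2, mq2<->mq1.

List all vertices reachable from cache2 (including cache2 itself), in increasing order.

api1, api2, auth2, cache1, cache2, db2, mq1, mq2, web2

Start at cache2.
Its neighbours: api1, api2, cache1, db2.
Then their neighbours: auth2, mq1, web2.
Then next layer: mq2.
Every vertex is now reached.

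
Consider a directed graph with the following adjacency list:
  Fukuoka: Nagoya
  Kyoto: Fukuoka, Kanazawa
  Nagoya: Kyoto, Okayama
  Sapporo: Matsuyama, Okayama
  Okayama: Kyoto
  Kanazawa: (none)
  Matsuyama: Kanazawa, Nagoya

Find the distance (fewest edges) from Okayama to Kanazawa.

Distance 0: Okayama.
Distance 1: Kyoto.
Distance 2: Fukuoka, Kanazawa — contains Kanazawa.

2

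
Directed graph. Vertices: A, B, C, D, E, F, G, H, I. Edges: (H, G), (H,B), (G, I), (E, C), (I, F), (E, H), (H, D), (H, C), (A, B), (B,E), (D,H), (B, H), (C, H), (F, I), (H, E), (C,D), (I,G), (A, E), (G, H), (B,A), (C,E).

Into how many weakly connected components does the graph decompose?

From A: component {A, B, C, D, E, F, G, H, I}.
That's 1 component.

1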